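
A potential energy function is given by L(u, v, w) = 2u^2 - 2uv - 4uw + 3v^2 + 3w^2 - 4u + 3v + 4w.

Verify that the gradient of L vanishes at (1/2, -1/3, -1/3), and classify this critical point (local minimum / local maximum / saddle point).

∇L = (4u - 2v - 4w - 4, -2u + 6v + 3, -4u + 6w + 4); substituting (1/2, -1/3, -1/3) gives ∇L = (0, 0, 0), so (1/2, -1/3, -1/3) is indeed a critical point.
The Hessian is constant: H = [[4, -2, -4], [-2, 6, 0], [-4, 0, 6]].
Leading principal minors: Δ₁ = 4, Δ₂ = 20, Δ₃ = 24.
All leading minors are positive, so H is positive definite: a local minimum.

local minimum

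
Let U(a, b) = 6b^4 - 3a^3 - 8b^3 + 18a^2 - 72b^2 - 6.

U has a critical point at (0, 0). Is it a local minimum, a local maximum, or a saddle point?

The mixed partial ∂²U/∂a∂b is 0, so the Hessian at any point is diag(U_aa, U_bb) = diag(18(-a + 2), 24(3b^2 - 2b - 6)).
At (0, 0): H = diag(36, -144).
The eigenvalues have opposite signs, so H is indefinite: a saddle point.

saddle point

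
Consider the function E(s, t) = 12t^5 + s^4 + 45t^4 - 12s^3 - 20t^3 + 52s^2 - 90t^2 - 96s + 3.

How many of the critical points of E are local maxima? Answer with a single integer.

2

E separates as a function of s plus a function of t, so ∇E=0 decouples.
∂E/∂s = 4(s - 4)(s - 3)(s - 2) = 0 at s ∈ {2, 3, 4}; ∂E/∂t = 60t(t - 1)(t + 1)(t + 3) = 0 at t ∈ {-3, -1, 0, 1}.
The Hessian is diagonal: diag(E_ss, E_tt). Second derivatives: E_ss(2)=8, E_ss(3)=-4, E_ss(4)=8; E_tt(-3)=-1440, E_tt(-1)=240, E_tt(0)=-180, E_tt(1)=480.
Local maxima occur where both diagonal entries negative: (3, -3), (3, 0). Count: 2.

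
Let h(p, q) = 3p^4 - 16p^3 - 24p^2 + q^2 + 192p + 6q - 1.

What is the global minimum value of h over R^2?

-314

h(p,q) separates as A(p) + B(q) − 1, so its minimum is min A + min B − 1.
A'(p) = 12(p - 4)(p - 2)(p + 2) vanishes at p ∈ {-2, 2, 4}; B'(q) = 2q + 6 vanishes at q ∈ {-3}.
Local minima of A (where A''>0): A(-2)=-304, A(4)=128. Local minima of B: B(-3)=-9.
So the global minimum of h is A(-2) + B(-3) − 1 = -304 − 9 − 1 = -314, attained at (-2, -3).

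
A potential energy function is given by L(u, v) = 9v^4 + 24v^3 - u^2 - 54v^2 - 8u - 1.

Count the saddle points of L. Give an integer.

2

L separates as a function of u plus a function of v, so ∇L=0 decouples.
∂L/∂u = -2(u + 4) = 0 at u ∈ {-4}; ∂L/∂v = 36v(v - 1)(v + 3) = 0 at v ∈ {-3, 0, 1}.
The Hessian is diagonal: diag(L_uu, L_vv). Second derivatives: L_uu(-4)=-2; L_vv(-3)=432, L_vv(0)=-108, L_vv(1)=144.
Saddle points occur where the two diagonal entries have opposite signs: (-4, -3), (-4, 1). Count: 2.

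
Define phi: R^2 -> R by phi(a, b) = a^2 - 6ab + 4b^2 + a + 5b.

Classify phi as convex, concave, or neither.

neither

phi is quadratic, so its Hessian is the constant matrix H = [[2, -6], [-6, 8]].
det(H) = -20, tr(H) = 10.
det(H) < 0, so H is indefinite: neither convex nor concave.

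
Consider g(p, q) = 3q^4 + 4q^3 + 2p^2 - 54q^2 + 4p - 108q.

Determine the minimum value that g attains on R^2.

g(p,q) separates as A(p) + B(q), so its minimum is min A + min B.
A'(p) = 4p + 4 vanishes at p ∈ {-1}; B'(q) = 12(q - 3)(q + 1)(q + 3) vanishes at q ∈ {-3, -1, 3}.
Local minima of A (where A''>0): A(-1)=-2. Local minima of B: B(-3)=-27, B(3)=-459.
So the global minimum of g is A(-1) + B(3) = -2 − 459 = -461, attained at (-1, 3).

-461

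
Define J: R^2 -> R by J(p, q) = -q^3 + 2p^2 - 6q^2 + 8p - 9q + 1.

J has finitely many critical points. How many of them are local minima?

J separates as a function of p plus a function of q, so ∇J=0 decouples.
∂J/∂p = 4(p + 2) = 0 at p ∈ {-2}; ∂J/∂q = -3(q + 1)(q + 3) = 0 at q ∈ {-3, -1}.
The Hessian is diagonal: diag(J_pp, J_qq). Second derivatives: J_pp(-2)=4; J_qq(-3)=6, J_qq(-1)=-6.
Local minima occur where both diagonal entries positive: (-2, -3). Count: 1.

1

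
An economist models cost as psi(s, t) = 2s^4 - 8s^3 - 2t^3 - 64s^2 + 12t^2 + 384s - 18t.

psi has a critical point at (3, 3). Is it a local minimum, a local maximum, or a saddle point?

The mixed partial ∂²psi/∂s∂t is 0, so the Hessian at any point is diag(psi_ss, psi_tt) = diag(8(3s^2 - 6s - 16), 12(-t + 2)).
At (3, 3): H = diag(-56, -12).
Both eigenvalues are negative, so H is negative definite: a local maximum.

local maximum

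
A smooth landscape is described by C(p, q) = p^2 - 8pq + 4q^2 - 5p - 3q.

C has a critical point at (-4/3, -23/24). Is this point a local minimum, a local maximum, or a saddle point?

The Hessian of C is constant: H = [[2, -8], [-8, 8]].
det(H) = 2·8 − (-8)² = -48.
Since det(H) < 0, H is indefinite and the critical point is a saddle point.

saddle point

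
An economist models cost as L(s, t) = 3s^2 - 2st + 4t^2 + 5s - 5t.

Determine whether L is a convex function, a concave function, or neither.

convex

L is quadratic, so its Hessian is the constant matrix H = [[6, -2], [-2, 8]].
det(H) = 44, tr(H) = 14.
det(H) > 0 and tr(H) > 0, so H is positive definite everywhere: convex.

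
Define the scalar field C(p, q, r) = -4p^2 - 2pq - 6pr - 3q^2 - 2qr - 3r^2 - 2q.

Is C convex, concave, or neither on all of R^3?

C is quadratic, so its Hessian is the constant matrix H = [[-8, -2, -6], [-2, -6, -2], [-6, -2, -6]].
Leading principal minors: -8, 44, -64.
Signs alternate −, +, − ⇒ H ≺ 0 ⇒ concave.

concave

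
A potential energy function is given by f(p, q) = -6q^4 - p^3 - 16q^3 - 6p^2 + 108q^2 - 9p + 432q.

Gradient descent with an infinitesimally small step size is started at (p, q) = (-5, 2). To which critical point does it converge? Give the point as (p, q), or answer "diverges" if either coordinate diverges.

(-3, -2)

f is separable, so gradient descent decouples: p follows -∂f/∂p, q follows -∂f/∂q.
∂f/∂p = -3(p + 1)(p + 3); at p=-5 this is -24, so p increases.
∂f/∂q = -24(q - 3)(q + 2)(q + 3); at q=2 this is 480, so q decreases.
p converges to its nearest critical value -3 (a local min of the p-part); q converges to -2. The iterate converges to (-3, -2).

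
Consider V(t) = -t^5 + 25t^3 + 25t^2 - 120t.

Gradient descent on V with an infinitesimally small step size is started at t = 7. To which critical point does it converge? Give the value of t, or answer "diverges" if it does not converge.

diverges

V'(t) = -5(t - 4)(t - 1)(t + 2)(t + 3), so V'(7) = -8100.
Gradient descent moves in the -V' direction, i.e. t is increasing.
There is no critical point above t=7, and V' keeps the same sign, so the iterate runs off to +∞.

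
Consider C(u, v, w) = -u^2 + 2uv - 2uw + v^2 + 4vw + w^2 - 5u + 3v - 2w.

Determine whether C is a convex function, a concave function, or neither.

C is quadratic, so its Hessian is the constant matrix H = [[-2, 2, -2], [2, 2, 4], [-2, 4, 2]].
Leading principal minors: -2, -8, -24.
Neither pattern holds ⇒ H is indefinite ⇒ neither convex nor concave.

neither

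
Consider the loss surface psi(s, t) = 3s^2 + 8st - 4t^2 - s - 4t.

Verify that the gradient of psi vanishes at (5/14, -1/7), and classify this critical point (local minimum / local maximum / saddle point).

saddle point

∇psi = (6s + 8t - 1, 8s - 8t - 4); substituting (5/14, -1/7) gives ∇psi = (0, 0), so (5/14, -1/7) is indeed a critical point.
The Hessian of psi is constant: H = [[6, 8], [8, -8]].
det(H) = 6·(-8) − 8² = -112.
Since det(H) < 0, H is indefinite and the critical point is a saddle point.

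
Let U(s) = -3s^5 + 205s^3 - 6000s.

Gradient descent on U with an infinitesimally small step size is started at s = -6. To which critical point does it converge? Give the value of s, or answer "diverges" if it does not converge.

-5

U'(s) = -15(s - 5)(s - 4)(s + 4)(s + 5), so U'(-6) = -3300.
Gradient descent moves in the -U' direction, i.e. s is increasing.
The nearest critical point in that direction is s = -5, where U'' = 1350 > 0 (a local minimum). The iterate converges there.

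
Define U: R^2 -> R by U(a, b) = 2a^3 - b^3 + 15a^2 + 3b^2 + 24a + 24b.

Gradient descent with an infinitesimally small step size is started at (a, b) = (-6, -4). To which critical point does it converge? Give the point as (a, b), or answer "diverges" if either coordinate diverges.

U is separable, so gradient descent decouples: a follows -∂U/∂a, b follows -∂U/∂b.
∂U/∂a = 6(a + 1)(a + 4); at a=-6 this is 60, so a decreases.
∂U/∂b = -3(b - 4)(b + 2); at b=-4 this is -48, so b increases.
The a-coordinate has no critical point in that direction and runs off to infinity.

diverges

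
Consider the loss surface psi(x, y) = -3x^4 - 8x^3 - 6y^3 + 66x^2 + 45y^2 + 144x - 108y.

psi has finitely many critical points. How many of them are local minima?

psi separates as a function of x plus a function of y, so ∇psi=0 decouples.
∂psi/∂x = -12(x - 3)(x + 1)(x + 4) = 0 at x ∈ {-4, -1, 3}; ∂psi/∂y = -18(y - 3)(y - 2) = 0 at y ∈ {2, 3}.
The Hessian is diagonal: diag(psi_xx, psi_yy). Second derivatives: psi_xx(-4)=-252, psi_xx(-1)=144, psi_xx(3)=-336; psi_yy(2)=18, psi_yy(3)=-18.
Local minima occur where both diagonal entries positive: (-1, 2). Count: 1.

1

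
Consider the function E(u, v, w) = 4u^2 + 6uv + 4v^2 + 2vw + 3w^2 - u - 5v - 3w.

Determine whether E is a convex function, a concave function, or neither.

convex

E is quadratic, so its Hessian is the constant matrix H = [[8, 6, 0], [6, 8, 2], [0, 2, 6]].
Leading principal minors: 8, 28, 136.
All positive ⇒ H ≻ 0 ⇒ convex.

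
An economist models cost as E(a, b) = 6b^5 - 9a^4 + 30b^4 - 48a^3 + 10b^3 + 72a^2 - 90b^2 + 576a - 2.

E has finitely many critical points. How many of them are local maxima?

4

E separates as a function of a plus a function of b, so ∇E=0 decouples.
∂E/∂a = -36(a - 2)(a + 2)(a + 4) = 0 at a ∈ {-4, -2, 2}; ∂E/∂b = 30b(b - 1)(b + 2)(b + 3) = 0 at b ∈ {-3, -2, 0, 1}.
The Hessian is diagonal: diag(E_aa, E_bb). Second derivatives: E_aa(-4)=-432, E_aa(-2)=288, E_aa(2)=-864; E_bb(-3)=-360, E_bb(-2)=180, E_bb(0)=-180, E_bb(1)=360.
Local maxima occur where both diagonal entries negative: (-4, -3), (-4, 0), (2, -3), (2, 0). Count: 4.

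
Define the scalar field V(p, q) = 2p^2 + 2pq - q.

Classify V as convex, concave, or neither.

V is quadratic, so its Hessian is the constant matrix H = [[4, 2], [2, 0]].
det(H) = -4, tr(H) = 4.
det(H) < 0, so H is indefinite: neither convex nor concave.

neither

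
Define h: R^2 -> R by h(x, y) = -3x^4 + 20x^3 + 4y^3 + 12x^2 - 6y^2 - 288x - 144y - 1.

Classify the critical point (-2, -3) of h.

The mixed partial ∂²h/∂x∂y is 0, so the Hessian at any point is diag(h_xx, h_yy) = diag(12(-3x^2 + 10x + 2), 12(2y - 1)).
At (-2, -3): H = diag(-360, -84).
Both eigenvalues are negative, so H is negative definite: a local maximum.

local maximum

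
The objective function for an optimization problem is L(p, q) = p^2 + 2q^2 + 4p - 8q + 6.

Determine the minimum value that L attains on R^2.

-6

L(p,q) separates as A(p) + B(q) + 6, so its minimum is min A + min B + 6.
A'(p) = 2p + 4 vanishes at p ∈ {-2}; B'(q) = 4q - 8 vanishes at q ∈ {2}.
Local minima of A (where A''>0): A(-2)=-4. Local minima of B: B(2)=-8.
So the global minimum of L is A(-2) + B(2) + 6 = -4 − 8 + 6 = -6, attained at (-2, 2).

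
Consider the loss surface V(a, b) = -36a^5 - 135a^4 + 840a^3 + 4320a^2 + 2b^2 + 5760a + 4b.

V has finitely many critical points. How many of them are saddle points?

V separates as a function of a plus a function of b, so ∇V=0 decouples.
∂V/∂a = -180(a - 4)(a + 1)(a + 2)(a + 4) = 0 at a ∈ {-4, -2, -1, 4}; ∂V/∂b = 4(b + 1) = 0 at b ∈ {-1}.
The Hessian is diagonal: diag(V_aa, V_bb). Second derivatives: V_aa(-4)=8640, V_aa(-2)=-2160, V_aa(-1)=2700, V_aa(4)=-43200; V_bb(-1)=4.
Saddle points occur where the two diagonal entries have opposite signs: (-2, -1), (4, -1). Count: 2.

2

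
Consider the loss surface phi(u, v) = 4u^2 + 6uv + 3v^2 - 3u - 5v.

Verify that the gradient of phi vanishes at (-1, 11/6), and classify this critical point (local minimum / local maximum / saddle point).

∇phi = (8u + 6v - 3, 6u + 6v - 5); substituting (-1, 11/6) gives ∇phi = (0, 0), so (-1, 11/6) is indeed a critical point.
The Hessian of phi is constant: H = [[8, 6], [6, 6]].
det(H) = 8·6 − 6² = 12.
det(H) > 0 and tr(H) = 14 > 0, so H is positive definite and the point is a local minimum.

local minimum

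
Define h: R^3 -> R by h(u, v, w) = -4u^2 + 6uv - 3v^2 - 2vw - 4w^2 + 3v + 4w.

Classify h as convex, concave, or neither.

h is quadratic, so its Hessian is the constant matrix H = [[-8, 6, 0], [6, -6, -2], [0, -2, -8]].
Leading principal minors: -8, 12, -64.
Signs alternate −, +, − ⇒ H ≺ 0 ⇒ concave.

concave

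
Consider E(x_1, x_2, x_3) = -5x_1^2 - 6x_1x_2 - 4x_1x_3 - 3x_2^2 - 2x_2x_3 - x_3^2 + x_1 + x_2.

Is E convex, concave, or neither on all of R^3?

E is quadratic, so its Hessian is the constant matrix H = [[-10, -6, -4], [-6, -6, -2], [-4, -2, -2]].
Leading principal minors: -10, 24, -8.
Signs alternate −, +, − ⇒ H ≺ 0 ⇒ concave.

concave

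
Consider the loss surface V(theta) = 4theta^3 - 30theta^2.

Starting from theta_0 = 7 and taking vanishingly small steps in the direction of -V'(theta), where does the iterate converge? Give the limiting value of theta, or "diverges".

V'(theta) = 12theta(theta - 5), so V'(7) = 168.
Gradient descent moves in the -V' direction, i.e. theta is decreasing.
The nearest critical point in that direction is theta = 5, where V'' = 60 > 0 (a local minimum). The iterate converges there.

5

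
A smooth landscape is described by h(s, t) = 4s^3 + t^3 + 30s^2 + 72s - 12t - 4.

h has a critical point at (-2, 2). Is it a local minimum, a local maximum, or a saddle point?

local minimum

The mixed partial ∂²h/∂s∂t is 0, so the Hessian at any point is diag(h_ss, h_tt) = diag(12(2s + 5), 6t).
At (-2, 2): H = diag(12, 12).
Both eigenvalues are positive, so H is positive definite: a local minimum.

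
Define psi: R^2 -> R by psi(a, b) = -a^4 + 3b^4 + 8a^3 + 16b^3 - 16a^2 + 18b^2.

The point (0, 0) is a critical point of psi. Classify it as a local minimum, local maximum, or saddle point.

The mixed partial ∂²psi/∂a∂b is 0, so the Hessian at any point is diag(psi_aa, psi_bb) = diag(4(-3a^2 + 12a - 8), 12(3b^2 + 8b + 3)).
At (0, 0): H = diag(-32, 36).
The eigenvalues have opposite signs, so H is indefinite: a saddle point.

saddle point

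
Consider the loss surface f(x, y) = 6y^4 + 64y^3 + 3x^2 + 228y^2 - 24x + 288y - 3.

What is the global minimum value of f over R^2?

-169

f(x,y) separates as P(x) + Q(y) − 3, so its minimum is min P + min Q − 3.
P'(x) = 6x - 24 vanishes at x ∈ {4}; Q'(y) = 24(y + 1)(y + 3)(y + 4) vanishes at y ∈ {-4, -3, -1}.
Local minima of P (where P''>0): P(4)=-48. Local minima of Q: Q(-4)=-64, Q(-1)=-118.
So the global minimum of f is P(4) + Q(-1) − 3 = -48 − 118 − 3 = -169, attained at (4, -1).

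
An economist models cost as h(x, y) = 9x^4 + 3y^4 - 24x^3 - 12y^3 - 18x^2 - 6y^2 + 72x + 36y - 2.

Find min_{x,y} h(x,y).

h(x,y) separates as P(x) + Q(y) − 2, so its minimum is min P + min Q − 2.
P'(x) = 36(x - 2)(x - 1)(x + 1) vanishes at x ∈ {-1, 1, 2}; Q'(y) = 12(y - 3)(y - 1)(y + 1) vanishes at y ∈ {-1, 1, 3}.
Local minima of P (where P''>0): P(-1)=-57, P(2)=24. Local minima of Q: Q(-1)=-27, Q(3)=-27.
So the global minimum of h is P(-1) + Q(-1) − 2 = -57 − 27 − 2 = -86, attained at (-1, -1).

-86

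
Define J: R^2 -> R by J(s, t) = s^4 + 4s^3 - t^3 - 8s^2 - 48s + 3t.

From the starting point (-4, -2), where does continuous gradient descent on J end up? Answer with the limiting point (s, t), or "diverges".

(-3, -1)

J is separable, so gradient descent decouples: s follows -∂J/∂s, t follows -∂J/∂t.
∂J/∂s = 4(s - 2)(s + 2)(s + 3); at s=-4 this is -48, so s increases.
∂J/∂t = -3(t - 1)(t + 1); at t=-2 this is -9, so t increases.
s converges to its nearest critical value -3 (a local min of the s-part); t converges to -1. The iterate converges to (-3, -1).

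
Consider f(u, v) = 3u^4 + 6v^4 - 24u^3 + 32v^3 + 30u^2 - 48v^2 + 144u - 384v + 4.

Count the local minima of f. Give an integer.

4

f separates as a function of u plus a function of v, so ∇f=0 decouples.
∂f/∂u = 12(u - 4)(u - 3)(u + 1) = 0 at u ∈ {-1, 3, 4}; ∂f/∂v = 24(v - 2)(v + 2)(v + 4) = 0 at v ∈ {-4, -2, 2}.
The Hessian is diagonal: diag(f_uu, f_vv). Second derivatives: f_uu(-1)=240, f_uu(3)=-48, f_uu(4)=60; f_vv(-4)=288, f_vv(-2)=-192, f_vv(2)=576.
Local minima occur where both diagonal entries positive: (-1, -4), (-1, 2), (4, -4), (4, 2). Count: 4.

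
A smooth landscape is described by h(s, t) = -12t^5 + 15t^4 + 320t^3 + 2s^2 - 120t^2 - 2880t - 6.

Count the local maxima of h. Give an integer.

0

h separates as a function of s plus a function of t, so ∇h=0 decouples.
∂h/∂s = 4s = 0 at s ∈ {0}; ∂h/∂t = -60(t - 4)(t - 2)(t + 2)(t + 3) = 0 at t ∈ {-3, -2, 2, 4}.
The Hessian is diagonal: diag(h_ss, h_tt). Second derivatives: h_ss(0)=4; h_tt(-3)=2100, h_tt(-2)=-1440, h_tt(2)=2400, h_tt(4)=-5040.
Local maxima occur where both diagonal entries negative: none. Count: 0.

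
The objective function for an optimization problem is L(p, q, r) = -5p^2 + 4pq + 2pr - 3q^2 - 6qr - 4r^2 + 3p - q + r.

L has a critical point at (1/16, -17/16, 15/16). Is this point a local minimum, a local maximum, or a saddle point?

The Hessian is constant: H = [[-10, 4, 2], [4, -6, -6], [2, -6, -8]].
Leading principal minors: Δ₁ = -10, Δ₂ = 44, Δ₃ = -64.
The minors alternate sign starting negative (−, +, −), so H is negative definite: a local maximum.

local maximum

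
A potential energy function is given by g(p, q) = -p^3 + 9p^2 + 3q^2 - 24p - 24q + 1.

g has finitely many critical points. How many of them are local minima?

g separates as a function of p plus a function of q, so ∇g=0 decouples.
∂g/∂p = -3(p - 4)(p - 2) = 0 at p ∈ {2, 4}; ∂g/∂q = 6(q - 4) = 0 at q ∈ {4}.
The Hessian is diagonal: diag(g_pp, g_qq). Second derivatives: g_pp(2)=6, g_pp(4)=-6; g_qq(4)=6.
Local minima occur where both diagonal entries positive: (2, 4). Count: 1.

1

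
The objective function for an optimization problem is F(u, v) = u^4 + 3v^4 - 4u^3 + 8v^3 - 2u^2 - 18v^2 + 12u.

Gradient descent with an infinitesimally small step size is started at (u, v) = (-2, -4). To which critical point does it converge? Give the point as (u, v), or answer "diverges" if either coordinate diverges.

(-1, -3)

F is separable, so gradient descent decouples: u follows -∂F/∂u, v follows -∂F/∂v.
∂F/∂u = 4(u - 3)(u - 1)(u + 1); at u=-2 this is -60, so u increases.
∂F/∂v = 12v(v - 1)(v + 3); at v=-4 this is -240, so v increases.
u converges to its nearest critical value -1 (a local min of the u-part); v converges to -3. The iterate converges to (-1, -3).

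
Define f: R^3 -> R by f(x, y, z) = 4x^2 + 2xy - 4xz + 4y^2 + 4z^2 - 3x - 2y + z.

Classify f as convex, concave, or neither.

convex

f is quadratic, so its Hessian is the constant matrix H = [[8, 2, -4], [2, 8, 0], [-4, 0, 8]].
Leading principal minors: 8, 60, 352.
All positive ⇒ H ≻ 0 ⇒ convex.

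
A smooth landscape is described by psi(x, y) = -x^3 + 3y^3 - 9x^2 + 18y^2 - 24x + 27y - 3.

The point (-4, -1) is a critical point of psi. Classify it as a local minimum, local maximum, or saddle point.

The mixed partial ∂²psi/∂x∂y is 0, so the Hessian at any point is diag(psi_xx, psi_yy) = diag(-6(x + 3), 18(y + 2)).
At (-4, -1): H = diag(6, 18).
Both eigenvalues are positive, so H is positive definite: a local minimum.

local minimum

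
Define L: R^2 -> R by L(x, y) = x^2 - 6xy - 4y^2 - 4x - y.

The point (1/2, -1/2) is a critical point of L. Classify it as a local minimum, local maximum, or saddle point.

The Hessian of L is constant: H = [[2, -6], [-6, -8]].
det(H) = 2·(-8) − (-6)² = -52.
Since det(H) < 0, H is indefinite and the critical point is a saddle point.

saddle point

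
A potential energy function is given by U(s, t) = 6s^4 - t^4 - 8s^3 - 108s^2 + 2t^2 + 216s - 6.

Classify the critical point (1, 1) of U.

The mixed partial ∂²U/∂s∂t is 0, so the Hessian at any point is diag(U_ss, U_tt) = diag(24(3s^2 - 2s - 9), 4(-3t^2 + 1)).
At (1, 1): H = diag(-192, -8).
Both eigenvalues are negative, so H is negative definite: a local maximum.

local maximum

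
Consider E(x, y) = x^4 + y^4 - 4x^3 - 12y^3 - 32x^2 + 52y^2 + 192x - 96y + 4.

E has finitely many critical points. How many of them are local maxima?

E separates as a function of x plus a function of y, so ∇E=0 decouples.
∂E/∂x = 4(x - 4)(x - 3)(x + 4) = 0 at x ∈ {-4, 3, 4}; ∂E/∂y = 4(y - 4)(y - 3)(y - 2) = 0 at y ∈ {2, 3, 4}.
The Hessian is diagonal: diag(E_xx, E_yy). Second derivatives: E_xx(-4)=224, E_xx(3)=-28, E_xx(4)=32; E_yy(2)=8, E_yy(3)=-4, E_yy(4)=8.
Local maxima occur where both diagonal entries negative: (3, 3). Count: 1.

1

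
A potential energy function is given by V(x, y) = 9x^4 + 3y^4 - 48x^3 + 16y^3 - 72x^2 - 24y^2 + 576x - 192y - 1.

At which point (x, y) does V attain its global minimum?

(-2, 2)

V(x,y) separates as P(x) + Q(y) − 1, so its minimum is min P + min Q − 1.
P'(x) = 36(x - 4)(x - 2)(x + 2) vanishes at x ∈ {-2, 2, 4}; Q'(y) = 12(y - 2)(y + 2)(y + 4) vanishes at y ∈ {-4, -2, 2}.
Local minima of P (where P''>0): P(-2)=-912, P(4)=384. Local minima of Q: Q(-4)=128, Q(2)=-304.
So the global minimum of V is P(-2) + Q(2) − 1 = -912 − 304 − 1 = -1217, attained at (-2, 2).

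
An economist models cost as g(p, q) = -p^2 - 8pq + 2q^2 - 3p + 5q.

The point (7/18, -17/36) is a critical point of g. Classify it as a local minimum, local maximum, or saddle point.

saddle point

The Hessian of g is constant: H = [[-2, -8], [-8, 4]].
det(H) = (-2)·4 − (-8)² = -72.
Since det(H) < 0, H is indefinite and the critical point is a saddle point.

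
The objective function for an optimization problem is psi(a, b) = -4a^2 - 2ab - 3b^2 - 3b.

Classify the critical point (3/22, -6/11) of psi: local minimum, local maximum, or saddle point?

local maximum

The Hessian of psi is constant: H = [[-8, -2], [-2, -6]].
det(H) = (-8)·(-6) − (-2)² = 44.
det(H) > 0 and tr(H) = -14 < 0, so H is negative definite and the point is a local maximum.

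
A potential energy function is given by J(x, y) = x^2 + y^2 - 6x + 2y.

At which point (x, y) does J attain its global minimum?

(3, -1)

J(x,y) separates as P(x) + Q(y), so its minimum is min P + min Q.
P'(x) = 2x - 6 vanishes at x ∈ {3}; Q'(y) = 2y + 2 vanishes at y ∈ {-1}.
Local minima of P (where P''>0): P(3)=-9. Local minima of Q: Q(-1)=-1.
So the global minimum of J is P(3) + Q(-1) = -9 − 1 = -10, attained at (3, -1).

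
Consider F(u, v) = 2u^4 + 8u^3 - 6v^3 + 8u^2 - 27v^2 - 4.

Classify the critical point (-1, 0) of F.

local maximum

The mixed partial ∂²F/∂u∂v is 0, so the Hessian at any point is diag(F_uu, F_vv) = diag(8(3u^2 + 6u + 2), -18(2v + 3)).
At (-1, 0): H = diag(-8, -54).
Both eigenvalues are negative, so H is negative definite: a local maximum.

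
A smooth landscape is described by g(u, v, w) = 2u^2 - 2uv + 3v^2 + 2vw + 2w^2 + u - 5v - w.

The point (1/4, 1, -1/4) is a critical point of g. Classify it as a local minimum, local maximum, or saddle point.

local minimum

The Hessian is constant: H = [[4, -2, 0], [-2, 6, 2], [0, 2, 4]].
Leading principal minors: Δ₁ = 4, Δ₂ = 20, Δ₃ = 64.
All leading minors are positive, so H is positive definite: a local minimum.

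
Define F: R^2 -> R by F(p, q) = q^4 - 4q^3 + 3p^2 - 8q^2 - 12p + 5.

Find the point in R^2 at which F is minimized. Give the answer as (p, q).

F(p,q) separates as A(p) + B(q) + 5, so its minimum is min A + min B + 5.
A'(p) = 6p - 12 vanishes at p ∈ {2}; B'(q) = 4q(q - 4)(q + 1) vanishes at q ∈ {-1, 0, 4}.
Local minima of A (where A''>0): A(2)=-12. Local minima of B: B(-1)=-3, B(4)=-128.
So the global minimum of F is A(2) + B(4) + 5 = -12 − 128 + 5 = -135, attained at (2, 4).

(2, 4)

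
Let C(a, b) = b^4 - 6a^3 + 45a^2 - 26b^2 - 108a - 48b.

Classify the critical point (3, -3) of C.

The mixed partial ∂²C/∂a∂b is 0, so the Hessian at any point is diag(C_aa, C_bb) = diag(18(-2a + 5), 4(3b^2 - 13)).
At (3, -3): H = diag(-18, 56).
The eigenvalues have opposite signs, so H is indefinite: a saddle point.

saddle point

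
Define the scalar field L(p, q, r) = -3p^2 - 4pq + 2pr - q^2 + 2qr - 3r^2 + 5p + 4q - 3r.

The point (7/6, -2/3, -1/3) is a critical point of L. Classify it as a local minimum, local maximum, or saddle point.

saddle point

The Hessian is constant: H = [[-6, -4, 2], [-4, -2, 2], [2, 2, -6]].
Leading principal minors: Δ₁ = -6, Δ₂ = -4, Δ₃ = 24.
The minors fit neither the all-positive nor the alternating-sign pattern, so H is indefinite: a saddle point.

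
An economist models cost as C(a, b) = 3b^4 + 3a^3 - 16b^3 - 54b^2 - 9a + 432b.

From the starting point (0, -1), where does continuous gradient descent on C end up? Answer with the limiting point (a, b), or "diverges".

(1, -3)

C is separable, so gradient descent decouples: a follows -∂C/∂a, b follows -∂C/∂b.
∂C/∂a = 9(a - 1)(a + 1); at a=0 this is -9, so a increases.
∂C/∂b = 12(b - 4)(b - 3)(b + 3); at b=-1 this is 480, so b decreases.
a converges to its nearest critical value 1 (a local min of the a-part); b converges to -3. The iterate converges to (1, -3).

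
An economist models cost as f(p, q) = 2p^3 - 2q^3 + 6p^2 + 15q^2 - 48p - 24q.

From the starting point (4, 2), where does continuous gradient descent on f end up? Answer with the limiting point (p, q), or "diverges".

f is separable, so gradient descent decouples: p follows -∂f/∂p, q follows -∂f/∂q.
∂f/∂p = 6(p - 2)(p + 4); at p=4 this is 96, so p decreases.
∂f/∂q = -6(q - 4)(q - 1); at q=2 this is 12, so q decreases.
p converges to its nearest critical value 2 (a local min of the p-part); q converges to 1. The iterate converges to (2, 1).

(2, 1)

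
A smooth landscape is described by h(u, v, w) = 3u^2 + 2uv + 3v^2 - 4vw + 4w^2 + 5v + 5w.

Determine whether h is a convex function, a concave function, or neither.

h is quadratic, so its Hessian is the constant matrix H = [[6, 2, 0], [2, 6, -4], [0, -4, 8]].
Leading principal minors: 6, 32, 160.
All positive ⇒ H ≻ 0 ⇒ convex.

convex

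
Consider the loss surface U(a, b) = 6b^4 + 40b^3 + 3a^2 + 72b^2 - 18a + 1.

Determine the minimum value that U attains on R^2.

U(a,b) separates as P(a) + Q(b) + 1, so its minimum is min P + min Q + 1.
P'(a) = 6a - 18 vanishes at a ∈ {3}; Q'(b) = 24b(b + 2)(b + 3) vanishes at b ∈ {-3, -2, 0}.
Local minima of P (where P''>0): P(3)=-27. Local minima of Q: Q(-3)=54, Q(0)=0.
So the global minimum of U is P(3) + Q(0) + 1 = -27 + 0 + 1 = -26, attained at (3, 0).

-26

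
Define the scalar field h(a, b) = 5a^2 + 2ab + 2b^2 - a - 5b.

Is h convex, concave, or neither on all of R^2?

convex

h is quadratic, so its Hessian is the constant matrix H = [[10, 2], [2, 4]].
det(H) = 36, tr(H) = 14.
det(H) > 0 and tr(H) > 0, so H is positive definite everywhere: convex.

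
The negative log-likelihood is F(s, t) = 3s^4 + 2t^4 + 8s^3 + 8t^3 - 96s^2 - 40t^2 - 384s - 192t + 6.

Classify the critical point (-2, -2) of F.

local maximum

The mixed partial ∂²F/∂s∂t is 0, so the Hessian at any point is diag(F_ss, F_tt) = diag(12(3s^2 + 4s - 16), 8(3t^2 + 6t - 10)).
At (-2, -2): H = diag(-144, -80).
Both eigenvalues are negative, so H is negative definite: a local maximum.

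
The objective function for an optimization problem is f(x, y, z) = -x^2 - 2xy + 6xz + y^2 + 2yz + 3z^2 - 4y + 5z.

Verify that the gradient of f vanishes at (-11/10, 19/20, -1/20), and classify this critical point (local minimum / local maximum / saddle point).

∇f = (-2x - 2y + 6z, -2x + 2y + 2z - 4, 6x + 2y + 6z + 5); substituting (-11/10, 19/20, -1/20) gives ∇f = (0, 0, 0), so (-11/10, 19/20, -1/20) is indeed a critical point.
The Hessian is constant: H = [[-2, -2, 6], [-2, 2, 2], [6, 2, 6]].
Leading principal minors: Δ₁ = -2, Δ₂ = -8, Δ₃ = -160.
The minors fit neither the all-positive nor the alternating-sign pattern, so H is indefinite: a saddle point.

saddle point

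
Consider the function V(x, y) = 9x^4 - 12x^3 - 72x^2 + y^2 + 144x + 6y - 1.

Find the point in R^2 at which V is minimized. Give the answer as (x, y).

(-2, -3)

V(x,y) separates as P(x) + Q(y) − 1, so its minimum is min P + min Q − 1.
P'(x) = 36(x - 2)(x - 1)(x + 2) vanishes at x ∈ {-2, 1, 2}; Q'(y) = 2y + 6 vanishes at y ∈ {-3}.
Local minima of P (where P''>0): P(-2)=-336, P(2)=48. Local minima of Q: Q(-3)=-9.
So the global minimum of V is P(-2) + Q(-3) − 1 = -336 − 9 − 1 = -346, attained at (-2, -3).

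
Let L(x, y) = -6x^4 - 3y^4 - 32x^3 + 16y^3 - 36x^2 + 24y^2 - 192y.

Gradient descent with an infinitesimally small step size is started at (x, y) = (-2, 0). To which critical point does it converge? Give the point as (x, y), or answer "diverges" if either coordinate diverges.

L is separable, so gradient descent decouples: x follows -∂L/∂x, y follows -∂L/∂y.
∂L/∂x = -24x(x + 1)(x + 3); at x=-2 this is -48, so x increases.
∂L/∂y = -12(y - 4)(y - 2)(y + 2); at y=0 this is -192, so y increases.
x converges to its nearest critical value -1 (a local min of the x-part); y converges to 2. The iterate converges to (-1, 2).

(-1, 2)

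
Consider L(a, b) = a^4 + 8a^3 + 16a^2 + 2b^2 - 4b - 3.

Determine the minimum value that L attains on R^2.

L(a,b) separates as P(a) + Q(b) − 3, so its minimum is min P + min Q − 3.
P'(a) = 4a(a + 2)(a + 4) vanishes at a ∈ {-4, -2, 0}; Q'(b) = 4b - 4 vanishes at b ∈ {1}.
Local minima of P (where P''>0): P(-4)=0, P(0)=0. Local minima of Q: Q(1)=-2.
So the global minimum of L is P(-4) + Q(1) − 3 = 0 − 2 − 3 = -5, attained at (-4, 1).

-5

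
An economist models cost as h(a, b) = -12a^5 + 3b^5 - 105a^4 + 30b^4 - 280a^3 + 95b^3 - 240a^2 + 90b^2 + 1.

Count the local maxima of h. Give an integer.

4

h separates as a function of a plus a function of b, so ∇h=0 decouples.
∂h/∂a = -60a(a + 1)(a + 2)(a + 4) = 0 at a ∈ {-4, -2, -1, 0}; ∂h/∂b = 15b(b + 1)(b + 3)(b + 4) = 0 at b ∈ {-4, -3, -1, 0}.
The Hessian is diagonal: diag(h_aa, h_bb). Second derivatives: h_aa(-4)=1440, h_aa(-2)=-240, h_aa(-1)=180, h_aa(0)=-480; h_bb(-4)=-180, h_bb(-3)=90, h_bb(-1)=-90, h_bb(0)=180.
Local maxima occur where both diagonal entries negative: (-2, -4), (-2, -1), (0, -4), (0, -1). Count: 4.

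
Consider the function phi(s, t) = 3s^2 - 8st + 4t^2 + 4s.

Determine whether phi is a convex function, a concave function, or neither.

phi is quadratic, so its Hessian is the constant matrix H = [[6, -8], [-8, 8]].
det(H) = -16, tr(H) = 14.
det(H) < 0, so H is indefinite: neither convex nor concave.

neither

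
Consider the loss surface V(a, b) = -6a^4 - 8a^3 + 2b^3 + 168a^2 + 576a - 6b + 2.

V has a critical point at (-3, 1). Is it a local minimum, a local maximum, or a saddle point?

saddle point

The mixed partial ∂²V/∂a∂b is 0, so the Hessian at any point is diag(V_aa, V_bb) = diag(24(-3a^2 - 2a + 14), 12b).
At (-3, 1): H = diag(-168, 12).
The eigenvalues have opposite signs, so H is indefinite: a saddle point.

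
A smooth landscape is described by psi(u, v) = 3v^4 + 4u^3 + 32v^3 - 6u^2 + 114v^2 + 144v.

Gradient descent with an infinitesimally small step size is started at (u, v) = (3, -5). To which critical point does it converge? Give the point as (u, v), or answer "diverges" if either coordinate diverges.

(1, -4)

psi is separable, so gradient descent decouples: u follows -∂psi/∂u, v follows -∂psi/∂v.
∂psi/∂u = 12u(u - 1); at u=3 this is 72, so u decreases.
∂psi/∂v = 12(v + 1)(v + 3)(v + 4); at v=-5 this is -96, so v increases.
u converges to its nearest critical value 1 (a local min of the u-part); v converges to -4. The iterate converges to (1, -4).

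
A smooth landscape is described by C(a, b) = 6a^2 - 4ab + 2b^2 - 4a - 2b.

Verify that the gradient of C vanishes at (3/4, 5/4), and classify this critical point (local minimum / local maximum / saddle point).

∇C = (12a - 4b - 4, -4a + 4b - 2); substituting (3/4, 5/4) gives ∇C = (0, 0), so (3/4, 5/4) is indeed a critical point.
The Hessian of C is constant: H = [[12, -4], [-4, 4]].
det(H) = 12·4 − (-4)² = 32.
det(H) > 0 and tr(H) = 16 > 0, so H is positive definite and the point is a local minimum.

local minimum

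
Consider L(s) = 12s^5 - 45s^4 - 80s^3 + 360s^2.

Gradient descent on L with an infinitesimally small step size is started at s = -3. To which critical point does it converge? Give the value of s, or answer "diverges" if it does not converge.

diverges

L'(s) = 60s(s - 3)(s - 2)(s + 2), so L'(-3) = 5400.
Gradient descent moves in the -L' direction, i.e. s is decreasing.
There is no critical point below s=-3, and L' keeps the same sign, so the iterate runs off to −∞.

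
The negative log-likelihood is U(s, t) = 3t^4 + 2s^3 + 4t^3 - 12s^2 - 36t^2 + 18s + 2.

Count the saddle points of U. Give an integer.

3

U separates as a function of s plus a function of t, so ∇U=0 decouples.
∂U/∂s = 6(s - 3)(s - 1) = 0 at s ∈ {1, 3}; ∂U/∂t = 12t(t - 2)(t + 3) = 0 at t ∈ {-3, 0, 2}.
The Hessian is diagonal: diag(U_ss, U_tt). Second derivatives: U_ss(1)=-12, U_ss(3)=12; U_tt(-3)=180, U_tt(0)=-72, U_tt(2)=120.
Saddle points occur where the two diagonal entries have opposite signs: (1, -3), (1, 2), (3, 0). Count: 3.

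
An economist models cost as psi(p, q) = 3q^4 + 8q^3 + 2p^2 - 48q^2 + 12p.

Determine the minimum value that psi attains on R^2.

psi(p,q) separates as A(p) + B(q), so its minimum is min A + min B.
A'(p) = 4p + 12 vanishes at p ∈ {-3}; B'(q) = 12q(q - 2)(q + 4) vanishes at q ∈ {-4, 0, 2}.
Local minima of A (where A''>0): A(-3)=-18. Local minima of B: B(-4)=-512, B(2)=-80.
So the global minimum of psi is A(-3) + B(-4) = -18 − 512 = -530, attained at (-3, -4).

-530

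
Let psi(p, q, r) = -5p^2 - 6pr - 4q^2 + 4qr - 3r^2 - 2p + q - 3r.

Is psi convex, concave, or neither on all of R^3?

concave

psi is quadratic, so its Hessian is the constant matrix H = [[-10, 0, -6], [0, -8, 4], [-6, 4, -6]].
Leading principal minors: -10, 80, -32.
Signs alternate −, +, − ⇒ H ≺ 0 ⇒ concave.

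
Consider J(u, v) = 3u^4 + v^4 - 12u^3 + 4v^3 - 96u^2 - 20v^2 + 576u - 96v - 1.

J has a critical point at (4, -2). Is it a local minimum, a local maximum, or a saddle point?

saddle point

The mixed partial ∂²J/∂u∂v is 0, so the Hessian at any point is diag(J_uu, J_vv) = diag(12(3u^2 - 6u - 16), 4(3v^2 + 6v - 10)).
At (4, -2): H = diag(96, -40).
The eigenvalues have opposite signs, so H is indefinite: a saddle point.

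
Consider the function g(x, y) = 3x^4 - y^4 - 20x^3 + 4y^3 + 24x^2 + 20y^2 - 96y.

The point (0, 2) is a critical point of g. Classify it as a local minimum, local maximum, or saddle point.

local minimum

The mixed partial ∂²g/∂x∂y is 0, so the Hessian at any point is diag(g_xx, g_yy) = diag(12(3x^2 - 10x + 4), 4(-3y^2 + 6y + 10)).
At (0, 2): H = diag(48, 40).
Both eigenvalues are positive, so H is positive definite: a local minimum.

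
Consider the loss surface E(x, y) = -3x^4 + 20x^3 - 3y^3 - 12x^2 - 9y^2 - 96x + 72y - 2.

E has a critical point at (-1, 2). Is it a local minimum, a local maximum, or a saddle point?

The mixed partial ∂²E/∂x∂y is 0, so the Hessian at any point is diag(E_xx, E_yy) = diag(12(-3x^2 + 10x - 2), -18(y + 1)).
At (-1, 2): H = diag(-180, -54).
Both eigenvalues are negative, so H is negative definite: a local maximum.

local maximum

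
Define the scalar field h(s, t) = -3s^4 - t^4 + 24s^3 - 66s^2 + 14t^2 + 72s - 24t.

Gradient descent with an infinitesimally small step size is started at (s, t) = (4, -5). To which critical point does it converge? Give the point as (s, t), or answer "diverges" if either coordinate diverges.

h is separable, so gradient descent decouples: s follows -∂h/∂s, t follows -∂h/∂t.
∂h/∂s = -12(s - 3)(s - 2)(s - 1); at s=4 this is -72, so s increases.
∂h/∂t = -4(t - 2)(t - 1)(t + 3); at t=-5 this is 336, so t decreases.
The s-coordinate has no critical point in that direction and runs off to infinity.

diverges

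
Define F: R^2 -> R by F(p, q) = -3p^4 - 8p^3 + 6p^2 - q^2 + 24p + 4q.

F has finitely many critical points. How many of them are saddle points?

1

F separates as a function of p plus a function of q, so ∇F=0 decouples.
∂F/∂p = -12(p - 1)(p + 1)(p + 2) = 0 at p ∈ {-2, -1, 1}; ∂F/∂q = -2(q - 2) = 0 at q ∈ {2}.
The Hessian is diagonal: diag(F_pp, F_qq). Second derivatives: F_pp(-2)=-36, F_pp(-1)=24, F_pp(1)=-72; F_qq(2)=-2.
Saddle points occur where the two diagonal entries have opposite signs: (-1, 2). Count: 1.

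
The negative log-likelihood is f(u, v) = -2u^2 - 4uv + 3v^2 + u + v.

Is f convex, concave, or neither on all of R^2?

f is quadratic, so its Hessian is the constant matrix H = [[-4, -4], [-4, 6]].
det(H) = -40, tr(H) = 2.
det(H) < 0, so H is indefinite: neither convex nor concave.

neither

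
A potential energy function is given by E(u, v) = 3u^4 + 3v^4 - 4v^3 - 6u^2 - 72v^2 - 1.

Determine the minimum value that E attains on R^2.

-644

E(u,v) separates as P(u) + Q(v) − 1, so its minimum is min P + min Q − 1.
P'(u) = 12u(u - 1)(u + 1) vanishes at u ∈ {-1, 0, 1}; Q'(v) = 12v(v - 4)(v + 3) vanishes at v ∈ {-3, 0, 4}.
Local minima of P (where P''>0): P(-1)=-3, P(1)=-3. Local minima of Q: Q(-3)=-297, Q(4)=-640.
So the global minimum of E is P(-1) + Q(4) − 1 = -3 − 640 − 1 = -644, attained at (-1, 4).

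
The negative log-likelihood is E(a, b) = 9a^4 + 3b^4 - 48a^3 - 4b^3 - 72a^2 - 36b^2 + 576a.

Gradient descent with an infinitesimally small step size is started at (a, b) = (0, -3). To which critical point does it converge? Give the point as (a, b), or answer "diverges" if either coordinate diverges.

(-2, -2)

E is separable, so gradient descent decouples: a follows -∂E/∂a, b follows -∂E/∂b.
∂E/∂a = 36(a - 4)(a - 2)(a + 2); at a=0 this is 576, so a decreases.
∂E/∂b = 12b(b - 3)(b + 2); at b=-3 this is -216, so b increases.
a converges to its nearest critical value -2 (a local min of the a-part); b converges to -2. The iterate converges to (-2, -2).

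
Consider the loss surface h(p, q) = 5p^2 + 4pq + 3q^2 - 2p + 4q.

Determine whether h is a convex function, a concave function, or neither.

h is quadratic, so its Hessian is the constant matrix H = [[10, 4], [4, 6]].
det(H) = 44, tr(H) = 16.
det(H) > 0 and tr(H) > 0, so H is positive definite everywhere: convex.

convex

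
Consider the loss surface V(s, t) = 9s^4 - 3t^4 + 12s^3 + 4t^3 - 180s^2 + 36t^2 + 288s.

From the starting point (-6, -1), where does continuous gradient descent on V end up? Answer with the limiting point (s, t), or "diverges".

V is separable, so gradient descent decouples: s follows -∂V/∂s, t follows -∂V/∂t.
∂V/∂s = 36(s - 2)(s - 1)(s + 4); at s=-6 this is -4032, so s increases.
∂V/∂t = -12t(t - 3)(t + 2); at t=-1 this is -48, so t increases.
s converges to its nearest critical value -4 (a local min of the s-part); t converges to 0. The iterate converges to (-4, 0).

(-4, 0)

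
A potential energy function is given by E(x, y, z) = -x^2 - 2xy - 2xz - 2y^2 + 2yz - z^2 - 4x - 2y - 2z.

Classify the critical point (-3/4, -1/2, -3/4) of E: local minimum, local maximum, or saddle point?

saddle point

The Hessian is constant: H = [[-2, -2, -2], [-2, -4, 2], [-2, 2, -2]].
Leading principal minors: Δ₁ = -2, Δ₂ = 4, Δ₃ = 32.
The minors fit neither the all-positive nor the alternating-sign pattern, so H is indefinite: a saddle point.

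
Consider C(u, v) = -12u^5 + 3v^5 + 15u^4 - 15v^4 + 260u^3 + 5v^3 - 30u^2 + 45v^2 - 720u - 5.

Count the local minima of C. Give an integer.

C separates as a function of u plus a function of v, so ∇C=0 decouples.
∂C/∂u = -60(u - 4)(u - 1)(u + 1)(u + 3) = 0 at u ∈ {-3, -1, 1, 4}; ∂C/∂v = 15v(v - 3)(v - 2)(v + 1) = 0 at v ∈ {-1, 0, 2, 3}.
The Hessian is diagonal: diag(C_uu, C_vv). Second derivatives: C_uu(-3)=3360, C_uu(-1)=-1200, C_uu(1)=1440, C_uu(4)=-6300; C_vv(-1)=-180, C_vv(0)=90, C_vv(2)=-90, C_vv(3)=180.
Local minima occur where both diagonal entries positive: (-3, 0), (-3, 3), (1, 0), (1, 3). Count: 4.

4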